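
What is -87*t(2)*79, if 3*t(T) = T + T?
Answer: -9164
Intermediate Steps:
t(T) = 2*T/3 (t(T) = (T + T)/3 = (2*T)/3 = 2*T/3)
-87*t(2)*79 = -58*2*79 = -87*4/3*79 = -116*79 = -9164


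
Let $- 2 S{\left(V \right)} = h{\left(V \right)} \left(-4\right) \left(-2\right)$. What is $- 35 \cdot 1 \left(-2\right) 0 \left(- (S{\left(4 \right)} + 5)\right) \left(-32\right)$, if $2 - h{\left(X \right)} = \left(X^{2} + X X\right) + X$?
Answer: $0$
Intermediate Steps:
$h{\left(X \right)} = 2 - X - 2 X^{2}$ ($h{\left(X \right)} = 2 - \left(\left(X^{2} + X X\right) + X\right) = 2 - \left(\left(X^{2} + X^{2}\right) + X\right) = 2 - \left(2 X^{2} + X\right) = 2 - \left(X + 2 X^{2}\right) = 2 - X - 2 X^{2}$)
$S{\left(V \right)} = -8 + 4 V + 8 V^{2}$ ($S{\left(V \right)} = - \frac{\left(2 - V - 2 V^{2}\right) \left(-4\right) \left(-2\right)}{2} = - \frac{\left(-8 + 4 V + 8 V^{2}\right) \left(-2\right)}{2} = - \frac{16 - 16 V^{2} - 8 V}{2} = -8 + 4 V + 8 V^{2}$)
$- 35 \cdot 1 \left(-2\right) 0 \left(- (S{\left(4 \right)} + 5)\right) \left(-32\right) = - 35 \cdot 1 \left(-2\right) 0 \left(- (\left(-8 + 4 \cdot 4 + 8 \cdot 4^{2}\right) + 5)\right) \left(-32\right) = - 35 \left(- 2 \cdot 0 \left(- (\left(-8 + 16 + 8 \cdot 16\right) + 5)\right)\right) \left(-32\right) = - 35 \left(- 2 \cdot 0 \left(- (\left(-8 + 16 + 128\right) + 5)\right)\right) \left(-32\right) = - 35 \left(- 2 \cdot 0 \left(- (136 + 5)\right)\right) \left(-32\right) = - 35 \left(- 2 \cdot 0 \left(\left(-1\right) 141\right)\right) \left(-32\right) = - 35 \left(- 2 \cdot 0 \left(-141\right)\right) \left(-32\right) = - 35 \left(\left(-2\right) 0\right) \left(-32\right) = \left(-35\right) 0 \left(-32\right) = 0 \left(-32\right) = 0$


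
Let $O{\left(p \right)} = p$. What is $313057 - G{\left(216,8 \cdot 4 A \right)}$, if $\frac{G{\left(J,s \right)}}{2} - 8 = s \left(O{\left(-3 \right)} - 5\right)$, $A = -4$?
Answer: $310993$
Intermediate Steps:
$G{\left(J,s \right)} = 16 - 16 s$ ($G{\left(J,s \right)} = 16 + 2 s \left(-3 - 5\right) = 16 + 2 s \left(-8\right) = 16 + 2 \left(- 8 s\right) = 16 - 16 s$)
$313057 - G{\left(216,8 \cdot 4 A \right)} = 313057 - \left(16 - 16 \cdot 8 \cdot 4 \left(-4\right)\right) = 313057 - \left(16 - 16 \cdot 32 \left(-4\right)\right) = 313057 - \left(16 - -2048\right) = 313057 - \left(16 + 2048\right) = 313057 - 2064 = 310993$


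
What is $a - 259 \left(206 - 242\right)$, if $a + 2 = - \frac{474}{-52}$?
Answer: $\frac{242609}{26} \approx 9331.1$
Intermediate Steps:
$a = \frac{185}{26}$ ($a = -2 - \frac{474}{-52} = -2 - - \frac{237}{26} = -2 + \frac{237}{26} = \frac{185}{26} \approx 7.1154$)
$a - 259 \left(206 - 242\right) = \frac{185}{26} - 259 \left(206 - 242\right) = \frac{185}{26} - -9324 = \frac{185}{26} + 9324 = \frac{242609}{26}$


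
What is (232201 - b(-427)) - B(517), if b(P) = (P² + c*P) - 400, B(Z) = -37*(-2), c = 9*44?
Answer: 219290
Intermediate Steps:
c = 396
B(Z) = 74
b(P) = -400 + P² + 396*P (b(P) = (P² + 396*P) - 400 = -400 + P² + 396*P)
(232201 - b(-427)) - B(517) = (232201 - (-400 + (-427)² + 396*(-427))) - 1*74 = (232201 - (-400 + 182329 - 169092)) - 74 = (232201 - 1*12837) - 74 = (232201 - 12837) - 74 = 219364 - 74 = 219290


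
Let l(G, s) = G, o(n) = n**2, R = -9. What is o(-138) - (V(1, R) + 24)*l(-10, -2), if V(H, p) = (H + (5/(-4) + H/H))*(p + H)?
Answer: 19224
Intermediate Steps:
V(H, p) = (-1/4 + H)*(H + p) (V(H, p) = (H + (5*(-1/4) + 1))*(H + p) = (H + (-5/4 + 1))*(H + p) = (H - 1/4)*(H + p) = (-1/4 + H)*(H + p))
o(-138) - (V(1, R) + 24)*l(-10, -2) = (-138)**2 - ((1**2 - 1/4*1 - 1/4*(-9) + 1*(-9)) + 24)*(-10) = 19044 - ((1 - 1/4 + 9/4 - 9) + 24)*(-10) = 19044 - (-6 + 24)*(-10) = 19044 - 18*(-10) = 19044 - 1*(-180) = 19044 + 180 = 19224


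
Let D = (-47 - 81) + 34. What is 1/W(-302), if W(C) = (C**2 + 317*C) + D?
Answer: -1/4624 ≈ -0.00021626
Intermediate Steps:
D = -94 (D = -128 + 34 = -94)
W(C) = -94 + C**2 + 317*C (W(C) = (C**2 + 317*C) - 94 = -94 + C**2 + 317*C)
1/W(-302) = 1/(-94 + (-302)**2 + 317*(-302)) = 1/(-94 + 91204 - 95734) = 1/(-4624) = -1/4624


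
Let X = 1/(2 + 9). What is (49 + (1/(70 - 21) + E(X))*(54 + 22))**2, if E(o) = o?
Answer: 959202841/290521 ≈ 3301.7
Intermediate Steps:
X = 1/11 ≈ 0.090909
(49 + (1/(70 - 21) + E(X))*(54 + 22))**2 = (49 + (1/(70 - 21) + 1/11)*(54 + 22))**2 = (49 + (1/49 + 1/11)*76)**2 = (49 + (60/539)*76)**2 = (49 + 4560/539)**2 = (30971/539)**2 = 959202841/290521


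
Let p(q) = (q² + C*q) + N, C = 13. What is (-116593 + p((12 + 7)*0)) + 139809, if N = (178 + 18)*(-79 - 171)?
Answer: -25784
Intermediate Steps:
N = -49000 (N = 196*(-250) = -49000)
p(q) = -49000 + q² + 13*q (p(q) = (q² + 13*q) - 49000 = -49000 + q² + 13*q)
(-116593 + p((12 + 7)*0)) + 139809 = (-116593 + (-49000 + ((12 + 7)*0)² + 13*((12 + 7)*0))) + 139809 = (-116593 + (-49000 + (19*0)² + 13*(19*0))) + 139809 = (-116593 + (-49000 + 0² + 13*0)) + 139809 = (-116593 + (-49000 + 0 + 0)) + 139809 = (-116593 - 49000) + 139809 = -165593 + 139809 = -25784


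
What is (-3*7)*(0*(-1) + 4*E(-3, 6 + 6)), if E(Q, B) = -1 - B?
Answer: 1092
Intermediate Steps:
(-3*7)*(0*(-1) + 4*E(-3, 6 + 6)) = (-3*7)*(0*(-1) + 4*(-1 - (6 + 6))) = -21*(0 + 4*(-1 - 1*12)) = -21*(0 + 4*(-1 - 12)) = -21*(0 + 4*(-13)) = -21*(0 - 52) = -21*(-52) = 1092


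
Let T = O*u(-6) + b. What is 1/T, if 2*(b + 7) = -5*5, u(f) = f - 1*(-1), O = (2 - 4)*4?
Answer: 2/41 ≈ 0.048781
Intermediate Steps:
O = -8 (O = -2*4 = -8)
u(f) = 1 + f (u(f) = f + 1 = 1 + f)
b = -39/2 (b = -7 + (-5*5)/2 = -7 + (½)*(-25) = -7 - 25/2 = -39/2 ≈ -19.500)
T = 41/2 (T = -8*(1 - 6) - 39/2 = -8*(-5) - 39/2 = 40 - 39/2 = 41/2 ≈ 20.500)
1/T = 1/(41/2) = 2/41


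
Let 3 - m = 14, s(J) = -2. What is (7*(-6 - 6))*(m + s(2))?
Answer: 1092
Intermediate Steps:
m = -11 (m = 3 - 1*14 = 3 - 14 = -11)
(7*(-6 - 6))*(m + s(2)) = (7*(-6 - 6))*(-11 - 2) = (7*(-12))*(-13) = -84*(-13) = 1092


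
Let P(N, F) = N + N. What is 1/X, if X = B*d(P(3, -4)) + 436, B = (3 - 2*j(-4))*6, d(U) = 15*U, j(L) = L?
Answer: 1/6376 ≈ 0.00015684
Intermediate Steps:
P(N, F) = 2*N
B = 66 (B = (3 - 2*(-4))*6 = (3 + 8)*6 = 11*6 = 66)
X = 6376 (X = 66*(15*(2*3)) + 436 = 66*(15*6) + 436 = 66*90 + 436 = 5940 + 436 = 6376)
1/X = 1/6376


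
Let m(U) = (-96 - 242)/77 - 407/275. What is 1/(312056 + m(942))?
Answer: 1925/600696501 ≈ 3.2046e-6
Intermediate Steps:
m(U) = -11299/1925 (m(U) = -338*1/77 - 407*1/275 = -338/77 - 37/25 = -11299/1925)
1/(312056 + m(942)) = 1/(312056 - 11299/1925) = 1/(600696501/1925) = 1925/600696501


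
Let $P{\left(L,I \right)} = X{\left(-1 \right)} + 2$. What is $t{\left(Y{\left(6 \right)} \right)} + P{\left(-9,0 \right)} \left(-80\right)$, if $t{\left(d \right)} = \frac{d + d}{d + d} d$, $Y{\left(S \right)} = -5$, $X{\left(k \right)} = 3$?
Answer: $-405$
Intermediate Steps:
$P{\left(L,I \right)} = 5$ ($P{\left(L,I \right)} = 3 + 2 = 5$)
$t{\left(d \right)} = d$ ($t{\left(d \right)} = \frac{2 d}{2 d} d = 2 d \frac{1}{2 d} d = 1 d = d$)
$t{\left(Y{\left(6 \right)} \right)} + P{\left(-9,0 \right)} \left(-80\right) = -5 + 5 \left(-80\right) = -5 - 400 = -405$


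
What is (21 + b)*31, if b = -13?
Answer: 248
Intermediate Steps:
(21 + b)*31 = (21 - 13)*31 = 8*31 = 248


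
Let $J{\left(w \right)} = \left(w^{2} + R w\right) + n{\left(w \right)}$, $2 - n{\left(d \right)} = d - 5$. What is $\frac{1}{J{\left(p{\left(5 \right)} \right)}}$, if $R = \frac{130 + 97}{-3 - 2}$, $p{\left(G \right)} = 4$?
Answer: $- \frac{5}{813} \approx -0.0061501$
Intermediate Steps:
$n{\left(d \right)} = 7 - d$ ($n{\left(d \right)} = 2 - \left(d - 5\right) = 2 - \left(-5 + d\right) = 7 - d$)
$R = - \frac{227}{5}$ ($R = \frac{227}{-5} = 227 \left(- \frac{1}{5}\right) = - \frac{227}{5} \approx -45.4$)
$J{\left(w \right)} = 7 + w^{2} - \frac{232 w}{5}$ ($J{\left(w \right)} = \left(w^{2} - \frac{227 w}{5}\right) - \left(-7 + w\right) = 7 + w^{2} - \frac{232 w}{5}$)
$\frac{1}{J{\left(p{\left(5 \right)} \right)}} = \frac{1}{7 + 4^{2} - \frac{928}{5}} = \frac{1}{7 + 16 - \frac{928}{5}} = \frac{1}{- \frac{813}{5}} = - \frac{5}{813}$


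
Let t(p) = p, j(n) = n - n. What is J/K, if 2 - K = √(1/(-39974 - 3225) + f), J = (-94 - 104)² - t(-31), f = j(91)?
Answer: 3389825530/172797 + 39235*I*√43199/172797 ≈ 19617.0 + 47.193*I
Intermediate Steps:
j(n) = 0
f = 0
J = 39235 (J = (-94 - 104)² - 1*(-31) = (-198)² + 31 = 39204 + 31 = 39235)
K = 2 - I*√43199/43199 (K = 2 - √(1/(-39974 - 3225) + 0) = 2 - √(1/(-43199) + 0) = 2 - √(-1/43199 + 0) = 2 - √(-1/43199) = 2 - I*√43199/43199 ≈ 2.0 - 0.0048113*I)
J/K = 39235/(2 - I*√43199/43199)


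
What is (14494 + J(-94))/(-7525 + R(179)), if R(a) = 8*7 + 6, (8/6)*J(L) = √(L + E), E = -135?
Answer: -14494/7463 - 3*I*√229/29852 ≈ -1.9421 - 0.0015208*I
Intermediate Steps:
J(L) = 3*√(-135 + L)/4 (J(L) = 3*√(L - 135)/4 = 3*√(-135 + L)/4)
R(a) = 62 (R(a) = 56 + 6 = 62)
(14494 + J(-94))/(-7525 + R(179)) = (14494 + 3*√(-135 - 94)/4)/(-7525 + 62) = (14494 + 3*√(-229)/4)/(-7463) = (14494 + 3*(I*√229)/4)*(-1/7463) = (14494 + 3*I*√229/4)*(-1/7463) = -14494/7463 - 3*I*√229/29852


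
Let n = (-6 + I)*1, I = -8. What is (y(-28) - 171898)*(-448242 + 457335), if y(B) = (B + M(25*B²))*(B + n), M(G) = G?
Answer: -9037732746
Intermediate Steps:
n = -14 (n = (-6 - 8)*1 = -14*1 = -14)
y(B) = (-14 + B)*(B + 25*B²) (y(B) = (B + 25*B²)*(B - 14) = (B + 25*B²)*(-14 + B) = (-14 + B)*(B + 25*B²))
(y(-28) - 171898)*(-448242 + 457335) = (-28*(-14 - 349*(-28) + 25*(-28)²) - 171898)*(-448242 + 457335) = (-28*(-14 + 9772 + 25*784) - 171898)*9093 = (-28*(-14 + 9772 + 19600) - 171898)*9093 = (-28*29358 - 171898)*9093 = (-822024 - 171898)*9093 = -993922*9093 = -9037732746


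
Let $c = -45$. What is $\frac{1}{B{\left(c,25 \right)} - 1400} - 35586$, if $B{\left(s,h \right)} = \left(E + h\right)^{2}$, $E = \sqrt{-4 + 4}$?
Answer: $- \frac{27579151}{775} \approx -35586.0$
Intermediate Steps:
$E = 0$ ($E = \sqrt{0} = 0$)
$B{\left(s,h \right)} = h^{2}$ ($B{\left(s,h \right)} = \left(0 + h\right)^{2} = h^{2}$)
$\frac{1}{B{\left(c,25 \right)} - 1400} - 35586 = \frac{1}{25^{2} - 1400} - 35586 = \frac{1}{625 - 1400} - 35586 = \frac{1}{-775} - 35586 = - \frac{1}{775} - 35586 = - \frac{27579151}{775}$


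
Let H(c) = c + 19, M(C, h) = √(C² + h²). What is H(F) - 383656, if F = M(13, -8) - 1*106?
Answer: -383743 + √233 ≈ -3.8373e+5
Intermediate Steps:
F = -106 + √233 (F = √(13² + (-8)²) - 1*106 = √(169 + 64) - 106 = √233 - 106 = -106 + √233 ≈ -90.736)
H(c) = 19 + c
H(F) - 383656 = (19 + (-106 + √233)) - 383656 = (-87 + √233) - 383656 = -383743 + √233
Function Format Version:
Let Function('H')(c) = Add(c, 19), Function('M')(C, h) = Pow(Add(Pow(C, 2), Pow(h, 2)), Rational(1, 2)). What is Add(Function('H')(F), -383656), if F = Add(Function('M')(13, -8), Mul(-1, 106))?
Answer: Add(-383743, Pow(233, Rational(1, 2))) ≈ -3.8373e+5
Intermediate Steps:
F = Add(-106, Pow(233, Rational(1, 2))) (F = Add(Pow(Add(Pow(13, 2), Pow(-8, 2)), Rational(1, 2)), Mul(-1, 106)) = Add(Pow(Add(169, 64), Rational(1, 2)), -106) = Add(Pow(233, Rational(1, 2)), -106) = Add(-106, Pow(233, Rational(1, 2))) ≈ -90.736)
Function('H')(c) = Add(19, c)
Add(Function('H')(F), -383656) = Add(Add(19, Add(-106, Pow(233, Rational(1, 2)))), -383656) = Add(Add(-87, Pow(233, Rational(1, 2))), -383656) = Add(-383743, Pow(233, Rational(1, 2)))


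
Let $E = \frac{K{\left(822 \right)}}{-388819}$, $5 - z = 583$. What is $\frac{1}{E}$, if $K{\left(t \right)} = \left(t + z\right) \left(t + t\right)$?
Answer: $- \frac{388819}{401136} \approx -0.96929$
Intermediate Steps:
$z = -578$ ($z = 5 - 583 = -578$)
$K{\left(t \right)} = 2 t \left(-578 + t\right)$ ($K{\left(t \right)} = \left(t - 578\right) \left(t + t\right) = \left(-578 + t\right) 2 t = 2 t \left(-578 + t\right)$)
$E = - \frac{401136}{388819}$ ($E = \frac{2 \cdot 822 \left(-578 + 822\right)}{-388819} = 2 \cdot 822 \cdot 244 \left(- \frac{1}{388819}\right) = 401136 \left(- \frac{1}{388819}\right) = - \frac{401136}{388819} \approx -1.0317$)
$\frac{1}{E} = \frac{1}{- \frac{401136}{388819}} = - \frac{388819}{401136}$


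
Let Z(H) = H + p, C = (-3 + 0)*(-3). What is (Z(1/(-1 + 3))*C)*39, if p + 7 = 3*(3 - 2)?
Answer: -2457/2 ≈ -1228.5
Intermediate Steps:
p = -4 (p = -7 + 3*(3 - 2) = -7 + 3*1 = -7 + 3 = -4)
C = 9 (C = -3*(-3) = 9)
Z(H) = -4 + H (Z(H) = H - 4 = -4 + H)
(Z(1/(-1 + 3))*C)*39 = ((-4 + 1/(-1 + 3))*9)*39 = ((-4 + 1/2)*9)*39 = ((-4 + ½)*9)*39 = -7/2*9*39 = -63/2*39 = -2457/2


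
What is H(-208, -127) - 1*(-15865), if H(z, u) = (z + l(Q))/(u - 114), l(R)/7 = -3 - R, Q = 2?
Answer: 3823708/241 ≈ 15866.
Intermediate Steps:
l(R) = -21 - 7*R (l(R) = 7*(-3 - R) = -21 - 7*R)
H(z, u) = (-35 + z)/(-114 + u) (H(z, u) = (z + (-21 - 7*2))/(u - 114) = (z + (-21 - 14))/(-114 + u) = (z - 35)/(-114 + u) = (-35 + z)/(-114 + u))
H(-208, -127) - 1*(-15865) = (-35 - 208)/(-114 - 127) - 1*(-15865) = -243/(-241) + 15865 = -1/241*(-243) + 15865 = 243/241 + 15865 = 3823708/241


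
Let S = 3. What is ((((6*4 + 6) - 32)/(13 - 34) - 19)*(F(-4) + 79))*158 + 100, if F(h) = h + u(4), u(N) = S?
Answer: -1630176/7 ≈ -2.3288e+5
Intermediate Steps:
u(N) = 3
F(h) = 3 + h (F(h) = h + 3 = 3 + h)
((((6*4 + 6) - 32)/(13 - 34) - 19)*(F(-4) + 79))*158 + 100 = ((((6*4 + 6) - 32)/(13 - 34) - 19)*((3 - 4) + 79))*158 + 100 = ((((24 + 6) - 32)/(-21) - 19)*(-1 + 79))*158 + 100 = (((30 - 32)*(-1/21) - 19)*78)*158 + 100 = ((-2*(-1/21) - 19)*78)*158 + 100 = ((2/21 - 19)*78)*158 + 100 = -397/21*78*158 + 100 = -10322/7*158 + 100 = -1630876/7 + 100 = -1630176/7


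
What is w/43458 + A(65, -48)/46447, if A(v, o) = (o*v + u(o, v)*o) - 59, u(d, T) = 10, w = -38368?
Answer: -970545659/1009246863 ≈ -0.96165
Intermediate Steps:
A(v, o) = -59 + 10*o + o*v (A(v, o) = (o*v + 10*o) - 59 = (10*o + o*v) - 59 = -59 + 10*o + o*v)
w/43458 + A(65, -48)/46447 = -38368/43458 + (-59 + 10*(-48) - 48*65)/46447 = -38368*1/43458 + (-59 - 480 - 3120)*(1/46447) = -19184/21729 - 3659*1/46447 = -19184/21729 - 3659/46447 = -970545659/1009246863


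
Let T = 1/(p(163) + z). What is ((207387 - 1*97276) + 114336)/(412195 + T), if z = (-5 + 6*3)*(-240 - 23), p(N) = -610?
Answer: 904296963/1660733654 ≈ 0.54452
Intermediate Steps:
z = -3419 (z = (-5 + 18)*(-263) = 13*(-263) = -3419)
T = -1/4029 (T = 1/(-610 - 3419) = 1/(-4029) = -1/4029 ≈ -0.00024820)
((207387 - 1*97276) + 114336)/(412195 + T) = ((207387 - 1*97276) + 114336)/(412195 - 1/4029) = ((207387 - 97276) + 114336)/(1660733654/4029) = (110111 + 114336)*(4029/1660733654) = 224447*(4029/1660733654) = 904296963/1660733654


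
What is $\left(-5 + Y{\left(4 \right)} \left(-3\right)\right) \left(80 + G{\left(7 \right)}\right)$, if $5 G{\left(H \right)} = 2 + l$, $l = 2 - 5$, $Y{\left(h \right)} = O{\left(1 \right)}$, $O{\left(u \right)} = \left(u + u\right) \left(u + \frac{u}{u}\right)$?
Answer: $- \frac{6783}{5} \approx -1356.6$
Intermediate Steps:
$O{\left(u \right)} = 2 u \left(1 + u\right)$ ($O{\left(u \right)} = 2 u \left(u + 1\right) = 2 u \left(1 + u\right)$)
$Y{\left(h \right)} = 4$ ($Y{\left(h \right)} = 2 \cdot 1 \left(1 + 1\right) = 2 \cdot 1 \cdot 2 = 4$)
$l = -3$ ($l = 2 - 5 = -3$)
$G{\left(H \right)} = - \frac{1}{5}$ ($G{\left(H \right)} = \frac{2 - 3}{5} = \frac{1}{5} \left(-1\right) = - \frac{1}{5}$)
$\left(-5 + Y{\left(4 \right)} \left(-3\right)\right) \left(80 + G{\left(7 \right)}\right) = \left(-5 + 4 \left(-3\right)\right) \left(80 - \frac{1}{5}\right) = \left(-5 - 12\right) \frac{399}{5} = \left(-17\right) \frac{399}{5} = - \frac{6783}{5}$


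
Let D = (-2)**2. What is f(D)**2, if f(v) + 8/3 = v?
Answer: 16/9 ≈ 1.7778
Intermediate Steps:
D = 4
f(v) = -8/3 + v
f(D)**2 = (-8/3 + 4)**2 = (4/3)**2 = 16/9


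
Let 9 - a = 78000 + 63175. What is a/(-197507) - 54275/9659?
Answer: -719705387/146747701 ≈ -4.9044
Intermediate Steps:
a = -141166 (a = 9 - (78000 + 63175) = 9 - 1*141175 = 9 - 141175 = -141166)
a/(-197507) - 54275/9659 = -141166/(-197507) - 54275/9659 = -141166*(-1/197507) - 54275*1/9659 = 141166/197507 - 4175/743 = -719705387/146747701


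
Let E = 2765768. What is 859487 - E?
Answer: -1906281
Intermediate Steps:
859487 - E = 859487 - 1*2765768 = 859487 - 2765768 = -1906281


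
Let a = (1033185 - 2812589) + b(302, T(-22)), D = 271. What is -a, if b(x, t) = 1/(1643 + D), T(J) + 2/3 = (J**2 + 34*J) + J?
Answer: 3405779255/1914 ≈ 1.7794e+6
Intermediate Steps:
T(J) = -2/3 + J**2 + 35*J (T(J) = -2/3 + ((J**2 + 34*J) + J) = -2/3 + (J**2 + 35*J) = -2/3 + J**2 + 35*J)
b(x, t) = 1/1914 (b(x, t) = 1/(1643 + 271) = 1/1914)
a = -3405779255/1914 (a = (1033185 - 2812589) + 1/1914 = -1779404 + 1/1914 = -3405779255/1914 ≈ -1.7794e+6)
-a = -1*(-3405779255/1914) = 3405779255/1914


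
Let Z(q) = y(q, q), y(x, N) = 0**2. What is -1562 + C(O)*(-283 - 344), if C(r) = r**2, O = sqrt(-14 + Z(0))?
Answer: 7216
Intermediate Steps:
y(x, N) = 0
Z(q) = 0
O = I*sqrt(14) (O = sqrt(-14 + 0) = sqrt(-14) = I*sqrt(14) ≈ 3.7417*I)
-1562 + C(O)*(-283 - 344) = -1562 + (I*sqrt(14))**2*(-283 - 344) = -1562 - 14*(-627) = -1562 + 8778 = 7216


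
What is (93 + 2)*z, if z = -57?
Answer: -5415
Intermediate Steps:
(93 + 2)*z = (93 + 2)*(-57) = 95*(-57) = -5415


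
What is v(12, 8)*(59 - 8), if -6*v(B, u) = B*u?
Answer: -816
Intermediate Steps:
v(B, u) = -B*u/6
v(12, 8)*(59 - 8) = (-⅙*12*8)*(59 - 8) = -16*51 = -816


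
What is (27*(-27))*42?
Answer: -30618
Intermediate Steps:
(27*(-27))*42 = -729*42 = -30618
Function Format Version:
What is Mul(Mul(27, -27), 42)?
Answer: -30618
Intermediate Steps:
Mul(Mul(27, -27), 42) = Mul(-729, 42) = -30618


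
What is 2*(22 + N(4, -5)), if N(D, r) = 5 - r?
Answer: 64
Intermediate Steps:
2*(22 + N(4, -5)) = 2*(22 + (5 - 1*(-5))) = 2*(22 + (5 + 5)) = 2*(22 + 10) = 2*32 = 64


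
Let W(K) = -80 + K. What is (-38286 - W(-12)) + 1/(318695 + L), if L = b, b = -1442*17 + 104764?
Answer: -15237305329/398945 ≈ -38194.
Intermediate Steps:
b = 80250 (b = -24514 + 104764 = 80250)
L = 80250
(-38286 - W(-12)) + 1/(318695 + L) = (-38286 - (-80 - 12)) + 1/(318695 + 80250) = (-38286 - 1*(-92)) + 1/398945 = (-38286 + 92) + 1/398945 = -38194 + 1/398945 = -15237305329/398945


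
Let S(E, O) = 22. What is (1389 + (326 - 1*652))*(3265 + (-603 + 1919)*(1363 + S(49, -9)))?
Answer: 1940958275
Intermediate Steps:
(1389 + (326 - 1*652))*(3265 + (-603 + 1919)*(1363 + S(49, -9))) = (1389 + (326 - 1*652))*(3265 + (-603 + 1919)*(1363 + 22)) = (1389 + (326 - 652))*(3265 + 1316*1385) = (1389 - 326)*(3265 + 1822660) = 1063*1825925 = 1940958275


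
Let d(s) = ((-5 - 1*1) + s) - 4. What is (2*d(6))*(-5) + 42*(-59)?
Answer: -2438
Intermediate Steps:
d(s) = -10 + s (d(s) = ((-5 - 1) + s) - 4 = (-6 + s) - 4 = -10 + s)
(2*d(6))*(-5) + 42*(-59) = (2*(-10 + 6))*(-5) + 42*(-59) = (2*(-4))*(-5) - 2478 = -8*(-5) - 2478 = 40 - 2478 = -2438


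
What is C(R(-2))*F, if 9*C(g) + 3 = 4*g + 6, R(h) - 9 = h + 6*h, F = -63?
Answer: 119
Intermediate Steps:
R(h) = 9 + 7*h (R(h) = 9 + (h + 6*h) = 9 + 7*h)
C(g) = 1/3 + 4*g/9 (C(g) = -1/3 + (4*g + 6)/9 = -1/3 + (6 + 4*g)/9 = -1/3 + (2/3 + 4*g/9) = 1/3 + 4*g/9)
C(R(-2))*F = (1/3 + 4*(9 + 7*(-2))/9)*(-63) = (1/3 + 4*(9 - 14)/9)*(-63) = (1/3 + (4/9)*(-5))*(-63) = (1/3 - 20/9)*(-63) = -17/9*(-63) = 119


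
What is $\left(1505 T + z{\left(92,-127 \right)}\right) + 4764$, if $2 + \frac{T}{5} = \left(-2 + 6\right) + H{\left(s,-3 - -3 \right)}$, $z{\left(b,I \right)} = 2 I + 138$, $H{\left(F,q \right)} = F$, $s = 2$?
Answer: $34748$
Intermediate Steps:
$z{\left(b,I \right)} = 138 + 2 I$
$T = 20$ ($T = -10 + 5 \left(\left(-2 + 6\right) + 2\right) = -10 + 5 \left(4 + 2\right) = -10 + 5 \cdot 6 = -10 + 30 = 20$)
$\left(1505 T + z{\left(92,-127 \right)}\right) + 4764 = \left(1505 \cdot 20 + \left(138 + 2 \left(-127\right)\right)\right) + 4764 = \left(30100 + \left(138 - 254\right)\right) + 4764 = \left(30100 - 116\right) + 4764 = 29984 + 4764 = 34748$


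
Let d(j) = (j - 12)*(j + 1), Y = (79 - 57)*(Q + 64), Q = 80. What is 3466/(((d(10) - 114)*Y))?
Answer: -1733/215424 ≈ -0.0080446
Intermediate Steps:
Y = 3168 (Y = (79 - 57)*(80 + 64) = 22*144 = 3168)
d(j) = (1 + j)*(-12 + j) (d(j) = (-12 + j)*(1 + j) = (1 + j)*(-12 + j))
3466/(((d(10) - 114)*Y)) = 3466/((((-12 + 10**2 - 11*10) - 114)*3168)) = 3466/((((-12 + 100 - 110) - 114)*3168)) = 3466/(((-22 - 114)*3168)) = 3466/((-136*3168)) = 3466/(-430848) = 3466*(-1/430848) = -1733/215424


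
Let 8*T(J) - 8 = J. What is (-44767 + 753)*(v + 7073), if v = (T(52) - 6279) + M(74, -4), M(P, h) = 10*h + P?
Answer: -36773697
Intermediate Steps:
M(P, h) = P + 10*h
T(J) = 1 + J/8
v = -12475/2 (v = ((1 + (⅛)*52) - 6279) + (74 + 10*(-4)) = ((1 + 13/2) - 6279) + (74 - 40) = (15/2 - 6279) + 34 = -12543/2 + 34 = -12475/2 ≈ -6237.5)
(-44767 + 753)*(v + 7073) = (-44767 + 753)*(-12475/2 + 7073) = -44014*1671/2 = -36773697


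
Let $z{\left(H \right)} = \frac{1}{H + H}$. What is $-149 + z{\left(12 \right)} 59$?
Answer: $- \frac{3517}{24} \approx -146.54$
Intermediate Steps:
$z{\left(H \right)} = \frac{1}{2 H}$
$-149 + z{\left(12 \right)} 59 = -149 + \frac{1}{2 \cdot 12} \cdot 59 = -149 + \frac{1}{2} \cdot \frac{1}{12} \cdot 59 = -149 + \frac{1}{24} \cdot 59 = -149 + \frac{59}{24} = - \frac{3517}{24}$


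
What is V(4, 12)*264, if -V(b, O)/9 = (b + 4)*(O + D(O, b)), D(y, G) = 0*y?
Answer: -228096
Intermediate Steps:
D(y, G) = 0
V(b, O) = -9*O*(4 + b) (V(b, O) = -9*(b + 4)*(O + 0) = -9*(4 + b)*O = -9*O*(4 + b))
V(4, 12)*264 = (9*12*(-4 - 1*4))*264 = (9*12*(-4 - 4))*264 = (9*12*(-8))*264 = -864*264 = -228096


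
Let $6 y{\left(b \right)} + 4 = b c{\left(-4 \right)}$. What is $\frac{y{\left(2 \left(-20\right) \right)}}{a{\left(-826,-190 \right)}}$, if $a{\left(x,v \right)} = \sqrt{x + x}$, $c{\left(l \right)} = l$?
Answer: $- \frac{13 i \sqrt{413}}{413} \approx - 0.63969 i$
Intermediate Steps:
$y{\left(b \right)} = - \frac{2}{3} - \frac{2 b}{3}$ ($y{\left(b \right)} = - \frac{2}{3} + \frac{b \left(-4\right)}{6} = - \frac{2}{3} + \frac{\left(-4\right) b}{6} = - \frac{2}{3} - \frac{2 b}{3}$)
$a{\left(x,v \right)} = \sqrt{2} \sqrt{x}$ ($a{\left(x,v \right)} = \sqrt{2 x} = \sqrt{2} \sqrt{x}$)
$\frac{y{\left(2 \left(-20\right) \right)}}{a{\left(-826,-190 \right)}} = \frac{- \frac{2}{3} - \frac{2 \cdot 2 \left(-20\right)}{3}}{\sqrt{2} \sqrt{-826}} = \frac{- \frac{2}{3} - - \frac{80}{3}}{\sqrt{2} i \sqrt{826}} = \frac{- \frac{2}{3} + \frac{80}{3}}{2 i \sqrt{413}} = 26 \left(- \frac{i \sqrt{413}}{826}\right) = - \frac{13 i \sqrt{413}}{413}$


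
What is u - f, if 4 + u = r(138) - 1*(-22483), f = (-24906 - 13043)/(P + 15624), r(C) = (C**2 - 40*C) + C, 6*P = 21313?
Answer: 4158502731/115057 ≈ 36143.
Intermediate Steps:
P = 21313/6 (P = (1/6)*21313 = 21313/6 ≈ 3552.2)
r(C) = C**2 - 39*C
f = -227694/115057 (f = (-24906 - 13043)/(21313/6 + 15624) = -37949/115057/6 = -37949*6/115057 = -227694/115057 ≈ -1.9790)
u = 36141 (u = -4 + (138*(-39 + 138) - 1*(-22483)) = -4 + (138*99 + 22483) = -4 + (13662 + 22483) = -4 + 36145 = 36141)
u - f = 36141 - 1*(-227694/115057) = 36141 + 227694/115057 = 4158502731/115057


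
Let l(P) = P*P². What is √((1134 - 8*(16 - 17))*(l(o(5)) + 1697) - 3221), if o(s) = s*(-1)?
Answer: √1792003 ≈ 1338.7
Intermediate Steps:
o(s) = -s
l(P) = P³
√((1134 - 8*(16 - 17))*(l(o(5)) + 1697) - 3221) = √((1134 - 8*(16 - 17))*((-1*5)³ + 1697) - 3221) = √((1134 - 8*(-1))*((-5)³ + 1697) - 3221) = √((1134 + 8)*(-125 + 1697) - 3221) = √(1142*1572 - 3221) = √(1795224 - 3221) = √1792003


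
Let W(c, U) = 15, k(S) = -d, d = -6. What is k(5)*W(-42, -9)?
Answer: 90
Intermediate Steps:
k(S) = 6 (k(S) = -1*(-6) = 6)
k(5)*W(-42, -9) = 6*15 = 90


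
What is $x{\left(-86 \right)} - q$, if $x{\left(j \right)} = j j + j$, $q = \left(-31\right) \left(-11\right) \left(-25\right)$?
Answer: $15835$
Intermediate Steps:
$q = -8525$ ($q = 341 \left(-25\right) = -8525$)
$x{\left(j \right)} = j + j^{2}$ ($x{\left(j \right)} = j^{2} + j = j + j^{2}$)
$x{\left(-86 \right)} - q = - 86 \left(1 - 86\right) - -8525 = \left(-86\right) \left(-85\right) + 8525 = 7310 + 8525 = 15835$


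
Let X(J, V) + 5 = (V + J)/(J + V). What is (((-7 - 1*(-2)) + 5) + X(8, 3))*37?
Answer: -148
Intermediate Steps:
X(J, V) = -4 (X(J, V) = -5 + (V + J)/(J + V) = -5 + (J + V)/(J + V) = -5 + 1 = -4)
(((-7 - 1*(-2)) + 5) + X(8, 3))*37 = (((-7 - 1*(-2)) + 5) - 4)*37 = (((-7 + 2) + 5) - 4)*37 = ((-5 + 5) - 4)*37 = (0 - 4)*37 = -4*37 = -148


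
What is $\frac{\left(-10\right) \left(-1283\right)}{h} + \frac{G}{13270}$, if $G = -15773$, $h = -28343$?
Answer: $- \frac{617308239}{376111610} \approx -1.6413$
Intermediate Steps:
$\frac{\left(-10\right) \left(-1283\right)}{h} + \frac{G}{13270} = \frac{\left(-10\right) \left(-1283\right)}{-28343} - \frac{15773}{13270} = 12830 \left(- \frac{1}{28343}\right) - \frac{15773}{13270} = - \frac{12830}{28343} - \frac{15773}{13270} = - \frac{617308239}{376111610}$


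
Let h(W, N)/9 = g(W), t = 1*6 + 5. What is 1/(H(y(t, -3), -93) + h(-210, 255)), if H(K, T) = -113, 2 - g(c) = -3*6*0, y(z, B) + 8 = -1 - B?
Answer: -1/95 ≈ -0.010526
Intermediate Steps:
t = 11 (t = 6 + 5 = 11)
y(z, B) = -9 - B (y(z, B) = -8 + (-1 - B) = -9 - B)
g(c) = 2 (g(c) = 2 - (-3*6)*0 = 2 - (-18)*0 = 2 - 1*0 = 2 + 0 = 2)
h(W, N) = 18 (h(W, N) = 9*2 = 18)
1/(H(y(t, -3), -93) + h(-210, 255)) = 1/(-113 + 18) = 1/(-95) = -1/95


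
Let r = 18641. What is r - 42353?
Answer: -23712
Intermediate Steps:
r - 42353 = 18641 - 42353 = -23712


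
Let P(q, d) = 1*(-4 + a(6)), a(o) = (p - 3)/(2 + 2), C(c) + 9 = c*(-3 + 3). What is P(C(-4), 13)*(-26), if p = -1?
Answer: 130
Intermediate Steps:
C(c) = -9 (C(c) = -9 + c*(-3 + 3) = -9 + c*0 = -9 + 0 = -9)
a(o) = -1 (a(o) = (-1 - 3)/(2 + 2) = -4/4 = -4*¼ = -1)
P(q, d) = -5 (P(q, d) = 1*(-4 - 1) = 1*(-5) = -5)
P(C(-4), 13)*(-26) = -5*(-26) = 130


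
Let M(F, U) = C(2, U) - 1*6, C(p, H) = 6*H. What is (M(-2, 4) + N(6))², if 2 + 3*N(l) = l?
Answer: 3364/9 ≈ 373.78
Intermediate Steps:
N(l) = -⅔ + l/3
M(F, U) = -6 + 6*U (M(F, U) = 6*U - 1*6 = 6*U - 6 = -6 + 6*U)
(M(-2, 4) + N(6))² = ((-6 + 6*4) + (-⅔ + (⅓)*6))² = ((-6 + 24) + (-⅔ + 2))² = (18 + 4/3)² = (58/3)² = 3364/9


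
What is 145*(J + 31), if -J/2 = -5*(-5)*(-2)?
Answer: 18995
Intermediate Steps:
J = 100 (J = -2*(-5*(-5))*(-2) = -50*(-2) = -2*(-50) = 100)
145*(J + 31) = 145*(100 + 31) = 145*131 = 18995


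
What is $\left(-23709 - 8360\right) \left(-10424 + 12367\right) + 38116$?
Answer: $-62271951$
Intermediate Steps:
$\left(-23709 - 8360\right) \left(-10424 + 12367\right) + 38116 = \left(-32069\right) 1943 + 38116 = -62310067 + 38116 = -62271951$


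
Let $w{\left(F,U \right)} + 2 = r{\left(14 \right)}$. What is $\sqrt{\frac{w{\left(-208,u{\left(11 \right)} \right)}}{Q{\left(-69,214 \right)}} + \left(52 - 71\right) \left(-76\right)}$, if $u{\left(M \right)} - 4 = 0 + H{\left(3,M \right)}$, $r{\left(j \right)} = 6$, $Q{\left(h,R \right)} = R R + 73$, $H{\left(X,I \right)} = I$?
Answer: $\frac{2 \sqrt{759531468990}}{45869} \approx 38.0$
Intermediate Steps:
$Q{\left(h,R \right)} = 73 + R^{2}$ ($Q{\left(h,R \right)} = R^{2} + 73 = 73 + R^{2}$)
$u{\left(M \right)} = 4 + M$ ($u{\left(M \right)} = 4 + \left(0 + M\right) = 4 + M$)
$w{\left(F,U \right)} = 4$ ($w{\left(F,U \right)} = -2 + 6 = 4$)
$\sqrt{\frac{w{\left(-208,u{\left(11 \right)} \right)}}{Q{\left(-69,214 \right)}} + \left(52 - 71\right) \left(-76\right)} = \sqrt{\frac{4}{73 + 214^{2}} + \left(52 - 71\right) \left(-76\right)} = \sqrt{\frac{4}{73 + 45796} - -1444} = \sqrt{\frac{4}{45869} + 1444} = \sqrt{\frac{66234840}{45869}} = \frac{2 \sqrt{759531468990}}{45869}$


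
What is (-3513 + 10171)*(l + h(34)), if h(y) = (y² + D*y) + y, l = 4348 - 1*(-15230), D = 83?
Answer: 157062220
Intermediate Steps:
l = 19578 (l = 4348 + 15230 = 19578)
h(y) = y² + 84*y (h(y) = (y² + 83*y) + y = y² + 84*y)
(-3513 + 10171)*(l + h(34)) = (-3513 + 10171)*(19578 + 34*(84 + 34)) = 6658*(19578 + 34*118) = 6658*(19578 + 4012) = 6658*23590 = 157062220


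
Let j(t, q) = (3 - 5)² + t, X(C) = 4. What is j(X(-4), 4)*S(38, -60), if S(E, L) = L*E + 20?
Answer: -18080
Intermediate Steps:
j(t, q) = 4 + t (j(t, q) = (-2)² + t = 4 + t)
S(E, L) = 20 + E*L (S(E, L) = E*L + 20 = 20 + E*L)
j(X(-4), 4)*S(38, -60) = (4 + 4)*(20 + 38*(-60)) = 8*(20 - 2280) = 8*(-2260) = -18080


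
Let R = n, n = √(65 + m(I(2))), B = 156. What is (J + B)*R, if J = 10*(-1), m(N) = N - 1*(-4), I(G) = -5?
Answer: 1168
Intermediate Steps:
m(N) = 4 + N (m(N) = N + 4 = 4 + N)
J = -10
n = 8 (n = √(65 + (4 - 5)) = √(65 - 1) = √64 = 8)
R = 8
(J + B)*R = (-10 + 156)*8 = 146*8 = 1168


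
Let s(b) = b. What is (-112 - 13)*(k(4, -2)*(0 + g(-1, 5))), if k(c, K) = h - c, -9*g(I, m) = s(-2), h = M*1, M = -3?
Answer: 1750/9 ≈ 194.44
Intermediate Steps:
h = -3 (h = -3*1 = -3)
g(I, m) = 2/9 (g(I, m) = -1/9*(-2) = 2/9)
k(c, K) = -3 - c
(-112 - 13)*(k(4, -2)*(0 + g(-1, 5))) = (-112 - 13)*((-3 - 1*4)*(0 + 2/9)) = -125*(-3 - 4)*2/9 = -(-875)*2/9 = -125*(-14/9) = 1750/9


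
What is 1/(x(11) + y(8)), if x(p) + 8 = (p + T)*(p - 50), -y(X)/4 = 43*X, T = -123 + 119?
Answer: -1/1657 ≈ -0.00060350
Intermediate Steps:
T = -4
y(X) = -172*X
x(p) = -8 + (-50 + p)*(-4 + p) (x(p) = -8 + (p - 4)*(p - 50) = -8 + (-4 + p)*(-50 + p) = -8 + (-50 + p)*(-4 + p))
1/(x(11) + y(8)) = 1/((192 + 11² - 54*11) - 172*8) = 1/((192 + 121 - 594) - 1376) = 1/(-281 - 1376) = 1/(-1657) = -1/1657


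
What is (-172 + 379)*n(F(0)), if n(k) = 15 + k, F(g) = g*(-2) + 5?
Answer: 4140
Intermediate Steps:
F(g) = 5 - 2*g (F(g) = -2*g + 5 = 5 - 2*g)
(-172 + 379)*n(F(0)) = (-172 + 379)*(15 + (5 - 2*0)) = 207*(15 + (5 + 0)) = 207*(15 + 5) = 207*20 = 4140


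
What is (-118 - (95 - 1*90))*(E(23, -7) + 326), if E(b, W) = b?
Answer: -42927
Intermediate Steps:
(-118 - (95 - 1*90))*(E(23, -7) + 326) = (-118 - (95 - 1*90))*(23 + 326) = (-118 - (95 - 90))*349 = (-118 - 1*5)*349 = (-118 - 5)*349 = -123*349 = -42927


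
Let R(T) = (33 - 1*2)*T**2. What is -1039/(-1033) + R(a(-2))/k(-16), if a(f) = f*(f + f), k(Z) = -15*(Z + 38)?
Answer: -853301/170445 ≈ -5.0063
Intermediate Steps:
k(Z) = -570 - 15*Z (k(Z) = -15*(38 + Z) = -570 - 15*Z)
a(f) = 2*f**2 (a(f) = f*(2*f) = 2*f**2)
R(T) = 31*T**2 (R(T) = (33 - 2)*T**2 = 31*T**2)
-1039/(-1033) + R(a(-2))/k(-16) = -1039/(-1033) + (31*(2*(-2)**2)**2)/(-570 - 15*(-16)) = -1039*(-1/1033) + (31*(2*4)**2)/(-570 + 240) = 1039/1033 + (31*8**2)/(-330) = 1039/1033 + (31*64)*(-1/330) = 1039/1033 + 1984*(-1/330) = 1039/1033 - 992/165 = -853301/170445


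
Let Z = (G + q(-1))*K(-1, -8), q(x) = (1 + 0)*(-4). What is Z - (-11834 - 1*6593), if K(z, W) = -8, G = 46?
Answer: 18091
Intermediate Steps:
q(x) = -4 (q(x) = 1*(-4) = -4)
Z = -336 (Z = (46 - 4)*(-8) = 42*(-8) = -336)
Z - (-11834 - 1*6593) = -336 - (-11834 - 1*6593) = -336 - (-11834 - 6593) = -336 - 1*(-18427) = -336 + 18427 = 18091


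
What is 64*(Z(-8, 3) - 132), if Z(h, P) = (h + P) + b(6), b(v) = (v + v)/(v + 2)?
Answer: -8672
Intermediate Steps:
b(v) = 2*v/(2 + v) (b(v) = (2*v)/(2 + v) = 2*v/(2 + v))
Z(h, P) = 3/2 + P + h (Z(h, P) = (h + P) + 2*6/(2 + 6) = (P + h) + 2*6/8 = (P + h) + 2*6*(⅛) = (P + h) + 3/2 = 3/2 + P + h)
64*(Z(-8, 3) - 132) = 64*((3/2 + 3 - 8) - 132) = 64*(-7/2 - 132) = 64*(-271/2) = -8672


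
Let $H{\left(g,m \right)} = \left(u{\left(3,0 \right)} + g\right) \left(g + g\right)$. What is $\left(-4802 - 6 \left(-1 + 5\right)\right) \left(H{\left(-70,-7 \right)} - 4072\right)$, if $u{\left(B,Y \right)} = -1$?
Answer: $-28318968$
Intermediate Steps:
$H{\left(g,m \right)} = 2 g \left(-1 + g\right)$ ($H{\left(g,m \right)} = \left(-1 + g\right) \left(g + g\right) = \left(-1 + g\right) 2 g = 2 g \left(-1 + g\right)$)
$\left(-4802 - 6 \left(-1 + 5\right)\right) \left(H{\left(-70,-7 \right)} - 4072\right) = \left(-4802 - 6 \left(-1 + 5\right)\right) \left(2 \left(-70\right) \left(-1 - 70\right) - 4072\right) = \left(-4802 - 24\right) \left(2 \left(-70\right) \left(-71\right) - 4072\right) = \left(-4802 - 24\right) \left(9940 - 4072\right) = \left(-4826\right) 5868 = -28318968$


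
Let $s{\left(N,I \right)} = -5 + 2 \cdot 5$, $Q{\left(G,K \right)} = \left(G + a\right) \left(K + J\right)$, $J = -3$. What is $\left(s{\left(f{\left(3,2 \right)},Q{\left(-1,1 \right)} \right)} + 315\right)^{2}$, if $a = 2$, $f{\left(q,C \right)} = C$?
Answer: $102400$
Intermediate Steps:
$Q{\left(G,K \right)} = \left(-3 + K\right) \left(2 + G\right)$ ($Q{\left(G,K \right)} = \left(G + 2\right) \left(K - 3\right) = \left(2 + G\right) \left(-3 + K\right) = \left(-3 + K\right) \left(2 + G\right)$)
$s{\left(N,I \right)} = 5$ ($s{\left(N,I \right)} = -5 + 10 = 5$)
$\left(s{\left(f{\left(3,2 \right)},Q{\left(-1,1 \right)} \right)} + 315\right)^{2} = \left(5 + 315\right)^{2} = 320^{2} = 102400$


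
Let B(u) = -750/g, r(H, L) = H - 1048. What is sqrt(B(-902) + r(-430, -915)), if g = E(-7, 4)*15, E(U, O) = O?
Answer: I*sqrt(5962)/2 ≈ 38.607*I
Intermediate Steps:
g = 60 (g = 4*15 = 60)
r(H, L) = -1048 + H
B(u) = -25/2 (B(u) = -750/60 = -750*1/60 = -25/2)
sqrt(B(-902) + r(-430, -915)) = sqrt(-25/2 + (-1048 - 430)) = sqrt(-25/2 - 1478) = sqrt(-2981/2) = I*sqrt(5962)/2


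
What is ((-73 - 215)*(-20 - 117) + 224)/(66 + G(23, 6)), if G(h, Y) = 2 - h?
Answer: 7936/9 ≈ 881.78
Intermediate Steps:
((-73 - 215)*(-20 - 117) + 224)/(66 + G(23, 6)) = ((-73 - 215)*(-20 - 117) + 224)/(66 + (2 - 1*23)) = (-288*(-137) + 224)/(66 + (2 - 23)) = (39456 + 224)/(66 - 21) = 39680/45 = 39680*(1/45) = 7936/9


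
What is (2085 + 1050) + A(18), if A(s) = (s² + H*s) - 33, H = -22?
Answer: 3030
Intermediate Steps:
A(s) = -33 + s² - 22*s (A(s) = (s² - 22*s) - 33 = -33 + s² - 22*s)
(2085 + 1050) + A(18) = (2085 + 1050) + (-33 + 18² - 22*18) = 3135 + (-33 + 324 - 396) = 3135 - 105 = 3030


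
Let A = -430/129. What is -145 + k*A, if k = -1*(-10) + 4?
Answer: -575/3 ≈ -191.67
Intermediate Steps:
A = -10/3 (A = -430*1/129 = -10/3 ≈ -3.3333)
k = 14 (k = 10 + 4 = 14)
-145 + k*A = -145 + 14*(-10/3) = -145 - 140/3 = -575/3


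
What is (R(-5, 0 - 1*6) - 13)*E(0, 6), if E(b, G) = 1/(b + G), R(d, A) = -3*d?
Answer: ⅓ ≈ 0.33333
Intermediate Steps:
E(b, G) = 1/(G + b)
(R(-5, 0 - 1*6) - 13)*E(0, 6) = (-3*(-5) - 13)/(6 + 0) = (15 - 13)/6 = 2*(⅙) = ⅓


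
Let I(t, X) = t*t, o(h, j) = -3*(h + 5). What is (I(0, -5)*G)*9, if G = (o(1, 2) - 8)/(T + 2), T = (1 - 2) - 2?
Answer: 0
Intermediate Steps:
T = -3 (T = -1 - 2 = -3)
o(h, j) = -15 - 3*h (o(h, j) = -3*(5 + h) = -15 - 3*h)
I(t, X) = t²
G = 26 (G = ((-15 - 3*1) - 8)/(-3 + 2) = ((-15 - 3) - 8)/(-1) = (-18 - 8)*(-1) = -26*(-1) = 26)
(I(0, -5)*G)*9 = (0²*26)*9 = (0*26)*9 = 0*9 = 0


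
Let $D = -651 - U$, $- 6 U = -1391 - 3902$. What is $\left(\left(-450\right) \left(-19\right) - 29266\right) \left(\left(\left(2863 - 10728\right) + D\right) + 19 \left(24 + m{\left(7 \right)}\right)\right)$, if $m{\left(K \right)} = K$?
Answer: $\frac{547472090}{3} \approx 1.8249 \cdot 10^{8}$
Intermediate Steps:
$U = \frac{5293}{6}$ ($U = - \frac{-1391 - 3902}{6} = \left(- \frac{1}{6}\right) \left(-5293\right) = \frac{5293}{6} \approx 882.17$)
$D = - \frac{9199}{6}$ ($D = -651 - \frac{5293}{6} = - \frac{9199}{6} \approx -1533.2$)
$\left(\left(-450\right) \left(-19\right) - 29266\right) \left(\left(\left(2863 - 10728\right) + D\right) + 19 \left(24 + m{\left(7 \right)}\right)\right) = \left(\left(-450\right) \left(-19\right) - 29266\right) \left(\left(\left(2863 - 10728\right) - \frac{9199}{6}\right) + 19 \left(24 + 7\right)\right) = \left(8550 - 29266\right) \left(\left(-7865 - \frac{9199}{6}\right) + 19 \cdot 31\right) = - 20716 \left(- \frac{56389}{6} + 589\right) = \left(-20716\right) \left(- \frac{52855}{6}\right) = \frac{547472090}{3}$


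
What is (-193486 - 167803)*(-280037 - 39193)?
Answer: 115334287470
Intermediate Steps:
(-193486 - 167803)*(-280037 - 39193) = -361289*(-319230) = 115334287470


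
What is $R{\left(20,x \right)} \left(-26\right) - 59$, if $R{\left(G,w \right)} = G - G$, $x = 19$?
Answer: $-59$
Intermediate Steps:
$R{\left(G,w \right)} = 0$
$R{\left(20,x \right)} \left(-26\right) - 59 = 0 \left(-26\right) - 59 = 0 - 59 = -59$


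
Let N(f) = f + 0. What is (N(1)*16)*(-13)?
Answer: -208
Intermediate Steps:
N(f) = f
(N(1)*16)*(-13) = (1*16)*(-13) = 16*(-13) = -208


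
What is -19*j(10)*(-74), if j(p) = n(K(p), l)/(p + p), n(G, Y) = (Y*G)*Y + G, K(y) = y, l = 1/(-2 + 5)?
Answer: 7030/9 ≈ 781.11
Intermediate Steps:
l = ⅓ (l = 1/3 = ⅓ ≈ 0.33333)
n(G, Y) = G + G*Y² (n(G, Y) = (G*Y)*Y + G = G*Y² + G = G + G*Y²)
j(p) = 5/9 (j(p) = (p*(1 + (⅓)²))/(p + p) = (p*(1 + ⅑))/((2*p)) = (p*(10/9))*(1/(2*p)) = (10*p/9)*(1/(2*p)) = 5/9)
-19*j(10)*(-74) = -19*5/9*(-74) = -95/9*(-74) = 7030/9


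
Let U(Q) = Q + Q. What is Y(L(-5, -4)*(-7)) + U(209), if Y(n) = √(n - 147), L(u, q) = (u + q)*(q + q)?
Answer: 418 + I*√651 ≈ 418.0 + 25.515*I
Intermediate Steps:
L(u, q) = 2*q*(q + u) (L(u, q) = (q + u)*(2*q) = 2*q*(q + u))
Y(n) = √(-147 + n)
U(Q) = 2*Q
Y(L(-5, -4)*(-7)) + U(209) = √(-147 + (2*(-4)*(-4 - 5))*(-7)) + 2*209 = √(-147 + (2*(-4)*(-9))*(-7)) + 418 = √(-147 + 72*(-7)) + 418 = √(-147 - 504) + 418 = √(-651) + 418 = I*√651 + 418 = 418 + I*√651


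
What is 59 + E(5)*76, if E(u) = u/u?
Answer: 135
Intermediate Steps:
E(u) = 1
59 + E(5)*76 = 59 + 1*76 = 59 + 76 = 135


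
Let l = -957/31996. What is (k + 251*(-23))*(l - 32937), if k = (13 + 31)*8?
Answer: 5712938245989/31996 ≈ 1.7855e+8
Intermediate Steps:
k = 352 (k = 44*8 = 352)
l = -957/31996 (l = -957*1/31996 = -957/31996 ≈ -0.029910)
(k + 251*(-23))*(l - 32937) = (352 + 251*(-23))*(-957/31996 - 32937) = (352 - 5773)*(-1053853209/31996) = -5421*(-1053853209/31996) = 5712938245989/31996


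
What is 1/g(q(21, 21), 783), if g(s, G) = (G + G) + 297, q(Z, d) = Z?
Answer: 1/1863 ≈ 0.00053677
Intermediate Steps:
g(s, G) = 297 + 2*G (g(s, G) = 2*G + 297 = 297 + 2*G)
1/g(q(21, 21), 783) = 1/(297 + 2*783) = 1/(297 + 1566) = 1/1863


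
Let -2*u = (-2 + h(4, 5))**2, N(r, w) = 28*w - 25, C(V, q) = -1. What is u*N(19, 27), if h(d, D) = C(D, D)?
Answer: -6579/2 ≈ -3289.5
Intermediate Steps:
N(r, w) = -25 + 28*w
h(d, D) = -1
u = -9/2 (u = -(-2 - 1)**2/2 = -1/2*(-3)**2 = -1/2*9 = -9/2 ≈ -4.5000)
u*N(19, 27) = -9*(-25 + 28*27)/2 = -9*(-25 + 756)/2 = -9/2*731 = -6579/2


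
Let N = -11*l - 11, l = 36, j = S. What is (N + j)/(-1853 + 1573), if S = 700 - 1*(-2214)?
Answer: -2507/280 ≈ -8.9536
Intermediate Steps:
S = 2914 (S = 700 + 2214 = 2914)
j = 2914
N = -407 (N = -11*36 - 11 = -396 - 11 = -407)
(N + j)/(-1853 + 1573) = (-407 + 2914)/(-1853 + 1573) = 2507/(-280) = 2507*(-1/280) = -2507/280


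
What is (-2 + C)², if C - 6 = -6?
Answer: 4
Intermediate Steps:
C = 0 (C = 6 - 6 = 0)
(-2 + C)² = (-2 + 0)² = (-2)² = 4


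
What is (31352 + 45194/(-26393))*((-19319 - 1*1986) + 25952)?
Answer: 3845058575874/26393 ≈ 1.4568e+8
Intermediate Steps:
(31352 + 45194/(-26393))*((-19319 - 1*1986) + 25952) = (31352 + 45194*(-1/26393))*((-19319 - 1986) + 25952) = (31352 - 45194/26393)*(-21305 + 25952) = (827428142/26393)*4647 = 3845058575874/26393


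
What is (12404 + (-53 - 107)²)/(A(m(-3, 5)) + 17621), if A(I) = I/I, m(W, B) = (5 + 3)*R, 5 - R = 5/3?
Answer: 6334/2937 ≈ 2.1566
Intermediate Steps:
R = 10/3 (R = 5 - 5/3 = 10/3 ≈ 3.3333)
m(W, B) = 80/3 (m(W, B) = (5 + 3)*(10/3) = 8*(10/3) = 80/3)
A(I) = 1
(12404 + (-53 - 107)²)/(A(m(-3, 5)) + 17621) = (12404 + (-53 - 107)²)/(1 + 17621) = (12404 + (-160)²)/17622 = (12404 + 25600)*(1/17622) = 38004*(1/17622) = 6334/2937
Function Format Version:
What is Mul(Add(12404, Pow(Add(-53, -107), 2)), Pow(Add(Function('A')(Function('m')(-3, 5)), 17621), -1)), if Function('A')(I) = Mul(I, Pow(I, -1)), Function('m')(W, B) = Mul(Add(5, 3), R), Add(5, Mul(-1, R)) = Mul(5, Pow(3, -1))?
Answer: Rational(6334, 2937) ≈ 2.1566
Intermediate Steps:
R = Rational(10, 3) (R = Add(5, Mul(-1, Mul(5, Pow(3, -1)))) = Add(5, Mul(-1, Mul(5, Rational(1, 3)))) = Add(5, Mul(-1, Rational(5, 3))) = Add(5, Rational(-5, 3)) = Rational(10, 3) ≈ 3.3333)
Function('m')(W, B) = Rational(80, 3) (Function('m')(W, B) = Mul(Add(5, 3), Rational(10, 3)) = Mul(8, Rational(10, 3)) = Rational(80, 3))
Function('A')(I) = 1
Mul(Add(12404, Pow(Add(-53, -107), 2)), Pow(Add(Function('A')(Function('m')(-3, 5)), 17621), -1)) = Mul(Add(12404, Pow(Add(-53, -107), 2)), Pow(Add(1, 17621), -1)) = Mul(Add(12404, Pow(-160, 2)), Pow(17622, -1)) = Mul(Add(12404, 25600), Rational(1, 17622)) = Mul(38004, Rational(1, 17622)) = Rational(6334, 2937)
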